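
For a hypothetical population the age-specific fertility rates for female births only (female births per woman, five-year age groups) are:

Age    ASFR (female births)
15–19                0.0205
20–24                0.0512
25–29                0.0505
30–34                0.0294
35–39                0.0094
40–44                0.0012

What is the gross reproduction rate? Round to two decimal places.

Sum of female ASFRs = 0.0205 + 0.0512 + 0.0505 + 0.0294 + 0.0094 + 0.0012 = 0.1622
GRR = 5 × 0.1622 = 0.811

0.81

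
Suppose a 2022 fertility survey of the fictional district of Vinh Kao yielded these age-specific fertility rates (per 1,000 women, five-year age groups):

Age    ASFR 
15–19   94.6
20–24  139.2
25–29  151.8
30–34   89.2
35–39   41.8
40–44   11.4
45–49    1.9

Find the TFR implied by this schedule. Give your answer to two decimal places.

2.65

Sum of ASFRs = 94.6 + 139.2 + 151.8 + 89.2 + 41.8 + 11.4 + 1.9 = 529.9
TFR = 5 × 529.9 / 1000 = 2.6495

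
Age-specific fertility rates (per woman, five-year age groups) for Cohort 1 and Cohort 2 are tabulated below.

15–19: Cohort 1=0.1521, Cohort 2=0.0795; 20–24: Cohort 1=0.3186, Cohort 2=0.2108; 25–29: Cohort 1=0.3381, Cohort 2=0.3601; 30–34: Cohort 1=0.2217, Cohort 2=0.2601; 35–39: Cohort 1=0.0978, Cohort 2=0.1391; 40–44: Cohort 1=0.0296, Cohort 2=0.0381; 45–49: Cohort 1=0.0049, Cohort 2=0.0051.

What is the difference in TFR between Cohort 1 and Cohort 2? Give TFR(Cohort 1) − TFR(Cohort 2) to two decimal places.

0.35

Cohort 1:
  Sum of ASFRs = 0.1521 + 0.3186 + 0.3381 + 0.2217 + 0.0978 + 0.0296 + 0.0049 = 1.1628
  TFR = 5 × 1.1628 = 5.814
Cohort 2:
  Sum of ASFRs = 0.0795 + 0.2108 + 0.3601 + 0.2601 + 0.1391 + 0.0381 + 0.0051 = 1.0928
  TFR = 5 × 1.0928 = 5.464
Difference = 5.814 − 5.464 = 0.35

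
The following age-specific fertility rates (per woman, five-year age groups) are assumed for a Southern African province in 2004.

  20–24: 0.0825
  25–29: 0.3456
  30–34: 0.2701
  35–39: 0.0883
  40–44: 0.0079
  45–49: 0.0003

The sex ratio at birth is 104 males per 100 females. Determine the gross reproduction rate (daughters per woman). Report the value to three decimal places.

Proportion female at birth = 100 / (100 + 104) = 0.49020.
Sum of ASFRs = 0.0825 + 0.3456 + 0.2701 + 0.0883 + 0.0079 + 0.0003 = 0.7947
TFR = 5 × 0.7947 = 3.9735
GRR = 0.49020 × 3.9735 = 1.94781

1.948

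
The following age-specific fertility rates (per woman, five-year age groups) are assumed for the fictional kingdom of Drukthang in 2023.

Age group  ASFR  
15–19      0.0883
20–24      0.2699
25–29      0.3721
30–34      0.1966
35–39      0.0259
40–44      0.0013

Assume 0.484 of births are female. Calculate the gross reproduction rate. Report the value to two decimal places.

2.31

Proportion female at birth = 0.484.
Sum of ASFRs = 0.0883 + 0.2699 + 0.3721 + 0.1966 + 0.0259 + 0.0013 = 0.9541
TFR = 5 × 0.9541 = 4.7705
GRR = 0.484 × 4.7705 = 2.30892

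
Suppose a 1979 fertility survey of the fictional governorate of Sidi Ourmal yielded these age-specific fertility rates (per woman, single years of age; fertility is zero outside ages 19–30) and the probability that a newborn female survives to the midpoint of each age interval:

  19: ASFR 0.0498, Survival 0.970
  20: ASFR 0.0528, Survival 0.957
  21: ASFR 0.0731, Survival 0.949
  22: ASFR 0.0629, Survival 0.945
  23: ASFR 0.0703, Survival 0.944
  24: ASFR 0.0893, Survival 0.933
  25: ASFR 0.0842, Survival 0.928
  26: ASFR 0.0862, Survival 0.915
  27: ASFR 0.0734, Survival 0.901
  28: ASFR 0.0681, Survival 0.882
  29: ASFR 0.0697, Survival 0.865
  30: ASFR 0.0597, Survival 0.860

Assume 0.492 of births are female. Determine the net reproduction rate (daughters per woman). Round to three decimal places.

Proportion female at birth = 0.492.
Each age group contributes 1 × ASFR × survival:
  19: 1 × 0.0498 × 0.970 = 0.04831
  20: 1 × 0.0528 × 0.957 = 0.05053
  21: 1 × 0.0731 × 0.949 = 0.06937
  22: 1 × 0.0629 × 0.945 = 0.05944
  23: 1 × 0.0703 × 0.944 = 0.06636
  24: 1 × 0.0893 × 0.933 = 0.08332
  25: 1 × 0.0842 × 0.928 = 0.07814
  26: 1 × 0.0862 × 0.915 = 0.07887
  27: 1 × 0.0734 × 0.901 = 0.06613
  28: 1 × 0.0681 × 0.882 = 0.06006
  29: 1 × 0.0697 × 0.865 = 0.06029
  30: 1 × 0.0597 × 0.860 = 0.05134
Sum = 0.77216
NRR = 0.492 × 0.77216 = 0.37990

0.380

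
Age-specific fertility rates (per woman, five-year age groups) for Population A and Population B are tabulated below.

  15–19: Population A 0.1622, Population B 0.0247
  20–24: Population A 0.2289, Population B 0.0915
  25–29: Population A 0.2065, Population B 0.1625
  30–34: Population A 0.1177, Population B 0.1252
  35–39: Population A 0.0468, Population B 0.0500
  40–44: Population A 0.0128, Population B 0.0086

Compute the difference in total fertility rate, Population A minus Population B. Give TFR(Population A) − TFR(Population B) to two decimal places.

1.56

Population A:
  Sum of ASFRs = 0.1622 + 0.2289 + 0.2065 + 0.1177 + 0.0468 + 0.0128 = 0.7749
  TFR = 5 × 0.7749 = 3.8745
Population B:
  Sum of ASFRs = 0.0247 + 0.0915 + 0.1625 + 0.1252 + 0.0500 + 0.0086 = 0.4625
  TFR = 5 × 0.4625 = 2.3125
Difference = 3.8745 − 2.3125 = 1.562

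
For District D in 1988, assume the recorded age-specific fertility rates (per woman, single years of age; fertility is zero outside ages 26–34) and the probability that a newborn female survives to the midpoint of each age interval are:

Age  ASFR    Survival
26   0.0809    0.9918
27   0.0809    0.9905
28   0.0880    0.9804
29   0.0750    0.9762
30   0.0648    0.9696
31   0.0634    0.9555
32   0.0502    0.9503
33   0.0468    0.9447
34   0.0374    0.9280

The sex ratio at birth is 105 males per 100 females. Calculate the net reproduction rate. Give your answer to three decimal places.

0.278

Proportion female at birth = 100 / (100 + 105) = 0.48780.
Each age group contributes 1 × ASFR × survival:
  26: 1 × 0.0809 × 0.9918 = 0.08024
  27: 1 × 0.0809 × 0.9905 = 0.08013
  28: 1 × 0.0880 × 0.9804 = 0.08628
  29: 1 × 0.0750 × 0.9762 = 0.07322
  30: 1 × 0.0648 × 0.9696 = 0.06283
  31: 1 × 0.0634 × 0.9555 = 0.06058
  32: 1 × 0.0502 × 0.9503 = 0.04771
  33: 1 × 0.0468 × 0.9447 = 0.04421
  34: 1 × 0.0374 × 0.9280 = 0.03471
Sum = 0.56991
NRR = 0.48780 × 0.56991 = 0.27800
An NRR under 1 implies long-run decline under these rates.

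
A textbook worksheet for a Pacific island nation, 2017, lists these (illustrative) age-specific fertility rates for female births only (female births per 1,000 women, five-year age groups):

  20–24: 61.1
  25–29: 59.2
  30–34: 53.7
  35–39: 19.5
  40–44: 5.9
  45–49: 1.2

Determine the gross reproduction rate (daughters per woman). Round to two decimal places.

Sum of female ASFRs = 61.1 + 59.2 + 53.7 + 19.5 + 5.9 + 1.2 = 200.6
GRR = 5 × 200.6 / 1000 = 1.003

1.00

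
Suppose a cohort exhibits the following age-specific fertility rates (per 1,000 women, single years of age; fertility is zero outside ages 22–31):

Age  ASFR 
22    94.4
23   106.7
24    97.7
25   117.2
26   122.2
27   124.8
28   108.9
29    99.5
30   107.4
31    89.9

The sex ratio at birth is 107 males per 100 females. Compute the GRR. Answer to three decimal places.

0.516

Proportion female at birth = 100 / (100 + 107) = 0.48309.
Sum of ASFRs = 94.4 + 106.7 + 97.7 + 117.2 + 122.2 + 124.8 + 108.9 + 99.5 + 107.4 + 89.9 = 1068.7
TFR = 1068.7 / 1000 = 1.0687
GRR = 0.48309 × 1.0687 = 0.51628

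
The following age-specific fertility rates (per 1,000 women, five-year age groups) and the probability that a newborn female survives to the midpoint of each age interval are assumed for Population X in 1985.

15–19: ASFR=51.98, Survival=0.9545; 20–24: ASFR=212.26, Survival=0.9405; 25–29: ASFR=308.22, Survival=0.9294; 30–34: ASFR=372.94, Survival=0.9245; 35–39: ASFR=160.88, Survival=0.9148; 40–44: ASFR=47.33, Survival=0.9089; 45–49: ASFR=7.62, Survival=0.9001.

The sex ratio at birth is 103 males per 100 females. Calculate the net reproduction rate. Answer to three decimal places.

2.654

Proportion female at birth = 100 / (100 + 103) = 0.49261.
Each age group contributes 5 × ASFR × survival:
  15–19: 5 × 51.98/1000 × 0.9545 = 0.24807
  20–24: 5 × 212.26/1000 × 0.9405 = 0.99815
  25–29: 5 × 308.22/1000 × 0.9294 = 1.43230
  30–34: 5 × 372.94/1000 × 0.9245 = 1.72392
  35–39: 5 × 160.88/1000 × 0.9148 = 0.73587
  40–44: 5 × 47.33/1000 × 0.9089 = 0.21509
  45–49: 5 × 7.62/1000 × 0.9001 = 0.03429
Sum = 5.38769
NRR = 0.49261 × 5.38769 = 2.65403
NRR > 1, so each generation more than replaces itself.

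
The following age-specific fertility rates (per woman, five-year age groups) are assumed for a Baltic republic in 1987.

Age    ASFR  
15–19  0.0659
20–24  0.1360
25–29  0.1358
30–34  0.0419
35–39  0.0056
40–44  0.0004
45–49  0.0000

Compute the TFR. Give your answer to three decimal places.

Sum of ASFRs = 0.0659 + 0.1360 + 0.1358 + 0.0419 + 0.0056 + 0.0004 + 0.0000 = 0.3856
TFR = 5 × 0.3856 = 1.928

1.928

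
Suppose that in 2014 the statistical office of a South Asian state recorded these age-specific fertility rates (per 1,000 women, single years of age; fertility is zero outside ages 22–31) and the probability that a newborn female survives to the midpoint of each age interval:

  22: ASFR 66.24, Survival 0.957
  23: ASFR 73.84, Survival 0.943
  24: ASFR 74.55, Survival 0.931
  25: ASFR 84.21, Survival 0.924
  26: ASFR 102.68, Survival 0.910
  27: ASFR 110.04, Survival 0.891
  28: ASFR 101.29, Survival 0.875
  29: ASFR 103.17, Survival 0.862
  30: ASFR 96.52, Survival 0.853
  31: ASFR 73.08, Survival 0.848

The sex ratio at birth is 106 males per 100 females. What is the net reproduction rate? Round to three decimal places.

0.385

Proportion female at birth = 100 / (100 + 106) = 0.48544.
Survival-weighted fertility by age (1·fₓ·Sₓ):
  22: 1 × 66.24/1000 × 0.957 = 0.06339
  23: 1 × 73.84/1000 × 0.943 = 0.06963
  24: 1 × 74.55/1000 × 0.931 = 0.06941
  25: 1 × 84.21/1000 × 0.924 = 0.07781
  26: 1 × 102.68/1000 × 0.910 = 0.09344
  27: 1 × 110.04/1000 × 0.891 = 0.09805
  28: 1 × 101.29/1000 × 0.875 = 0.08863
  29: 1 × 103.17/1000 × 0.862 = 0.08893
  30: 1 × 96.52/1000 × 0.853 = 0.08233
  31: 1 × 73.08/1000 × 0.848 = 0.06197
Sum = 0.79359
NRR = 0.48544 × 0.79359 = 0.38524
NRR < 1, so the cohort does not fully replace itself.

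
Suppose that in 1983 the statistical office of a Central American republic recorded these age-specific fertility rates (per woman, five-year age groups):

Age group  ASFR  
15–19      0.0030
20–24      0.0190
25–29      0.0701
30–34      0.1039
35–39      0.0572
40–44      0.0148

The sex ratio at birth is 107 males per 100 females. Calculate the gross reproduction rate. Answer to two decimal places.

Proportion female at birth = 100 / (100 + 107) = 0.48309.
Sum of ASFRs = 0.0030 + 0.0190 + 0.0701 + 0.1039 + 0.0572 + 0.0148 = 0.2680
TFR = 5 × 0.2680 = 1.34
GRR = 0.48309 × 1.34 = 0.64734

0.65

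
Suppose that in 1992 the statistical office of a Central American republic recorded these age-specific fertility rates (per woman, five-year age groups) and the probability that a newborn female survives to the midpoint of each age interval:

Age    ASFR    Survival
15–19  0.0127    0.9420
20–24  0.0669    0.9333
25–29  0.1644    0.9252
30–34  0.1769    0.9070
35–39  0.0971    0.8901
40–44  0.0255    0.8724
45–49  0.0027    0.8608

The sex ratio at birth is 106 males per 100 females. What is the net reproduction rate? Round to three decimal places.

1.209

Proportion female at birth = 100 / (100 + 106) = 0.48544.
Weighting each age-specific rate by interval width and survival:
  15–19: 5 × 0.0127 × 0.9420 = 0.05982
  20–24: 5 × 0.0669 × 0.9333 = 0.31219
  25–29: 5 × 0.1644 × 0.9252 = 0.76051
  30–34: 5 × 0.1769 × 0.9070 = 0.80224
  35–39: 5 × 0.0971 × 0.8901 = 0.43214
  40–44: 5 × 0.0255 × 0.8724 = 0.11123
  45–49: 5 × 0.0027 × 0.8608 = 0.01162
Sum = 2.48975
NRR = 0.48544 × 2.48975 = 1.20862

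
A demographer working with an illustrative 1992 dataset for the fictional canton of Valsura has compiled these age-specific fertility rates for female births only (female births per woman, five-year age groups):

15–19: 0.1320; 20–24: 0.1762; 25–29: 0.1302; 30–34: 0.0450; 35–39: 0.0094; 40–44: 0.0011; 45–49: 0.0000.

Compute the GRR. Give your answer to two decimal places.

2.47

Sum of female ASFRs = 0.1320 + 0.1762 + 0.1302 + 0.0450 + 0.0094 + 0.0011 + 0.0000 = 0.4939
GRR = 5 × 0.4939 = 2.4695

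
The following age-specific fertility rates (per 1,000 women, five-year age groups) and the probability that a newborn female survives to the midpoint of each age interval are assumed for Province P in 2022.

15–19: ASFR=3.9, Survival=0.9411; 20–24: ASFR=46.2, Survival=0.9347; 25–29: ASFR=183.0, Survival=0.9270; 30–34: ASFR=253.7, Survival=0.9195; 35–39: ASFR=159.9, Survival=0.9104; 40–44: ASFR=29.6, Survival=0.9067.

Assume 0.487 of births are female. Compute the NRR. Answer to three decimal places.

Proportion female at birth = 0.487.
Each age group contributes 5 × ASFR × survival:
  15–19: 5 × 3.9/1000 × 0.9411 = 0.01835
  20–24: 5 × 46.2/1000 × 0.9347 = 0.21592
  25–29: 5 × 183.0/1000 × 0.9270 = 0.84821
  30–34: 5 × 253.7/1000 × 0.9195 = 1.16639
  35–39: 5 × 159.9/1000 × 0.9104 = 0.72786
  40–44: 5 × 29.6/1000 × 0.9067 = 0.13419
Sum = 3.11092
NRR = 0.487 × 3.11092 = 1.51502

1.515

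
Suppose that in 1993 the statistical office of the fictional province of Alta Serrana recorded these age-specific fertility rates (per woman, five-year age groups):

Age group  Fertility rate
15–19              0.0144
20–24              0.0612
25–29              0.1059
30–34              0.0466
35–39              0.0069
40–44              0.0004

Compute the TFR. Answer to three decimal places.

1.177

Sum of ASFRs = 0.0144 + 0.0612 + 0.1059 + 0.0466 + 0.0069 + 0.0004 = 0.2354
TFR = 5 × 0.2354 = 1.177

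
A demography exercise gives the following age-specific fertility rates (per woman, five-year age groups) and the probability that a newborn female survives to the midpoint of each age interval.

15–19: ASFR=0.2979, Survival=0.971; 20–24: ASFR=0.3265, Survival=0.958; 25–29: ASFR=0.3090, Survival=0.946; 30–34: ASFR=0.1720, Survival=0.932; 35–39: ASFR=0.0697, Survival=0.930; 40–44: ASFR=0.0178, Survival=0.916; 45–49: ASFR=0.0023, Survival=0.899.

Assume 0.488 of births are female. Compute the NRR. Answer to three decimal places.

Proportion female at birth = 0.488.
Each age group contributes 5 × ASFR × survival:
  15–19: 5 × 0.2979 × 0.971 = 1.44630
  20–24: 5 × 0.3265 × 0.958 = 1.56394
  25–29: 5 × 0.3090 × 0.946 = 1.46157
  30–34: 5 × 0.1720 × 0.932 = 0.80152
  35–39: 5 × 0.0697 × 0.930 = 0.32411
  40–44: 5 × 0.0178 × 0.916 = 0.08152
  45–49: 5 × 0.0023 × 0.899 = 0.01034
Sum = 5.68930
NRR = 0.488 × 5.68930 = 2.77638
An NRR exceeding 1 indicates intrinsic growth under these rates.

2.776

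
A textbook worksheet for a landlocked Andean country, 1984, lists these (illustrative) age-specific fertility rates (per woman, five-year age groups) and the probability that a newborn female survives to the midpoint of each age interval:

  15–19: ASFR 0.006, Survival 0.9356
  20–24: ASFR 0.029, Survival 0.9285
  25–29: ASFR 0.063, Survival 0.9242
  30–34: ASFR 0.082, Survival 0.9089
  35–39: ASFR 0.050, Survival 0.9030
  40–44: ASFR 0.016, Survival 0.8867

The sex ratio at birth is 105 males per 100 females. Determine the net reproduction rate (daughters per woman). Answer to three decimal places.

Proportion female at birth = 100 / (100 + 105) = 0.48780.
Per-age-group product (5 × ASFR × survival probability):
  15–19: 5 × 0.006 × 0.9356 = 0.02807
  20–24: 5 × 0.029 × 0.9285 = 0.13463
  25–29: 5 × 0.063 × 0.9242 = 0.29112
  30–34: 5 × 0.082 × 0.9089 = 0.37265
  35–39: 5 × 0.050 × 0.9030 = 0.22575
  40–44: 5 × 0.016 × 0.8867 = 0.07094
Sum = 1.12316
NRR = 0.48780 × 1.12316 = 0.54788
With NRR below 1 the population is below replacement fertility.

0.548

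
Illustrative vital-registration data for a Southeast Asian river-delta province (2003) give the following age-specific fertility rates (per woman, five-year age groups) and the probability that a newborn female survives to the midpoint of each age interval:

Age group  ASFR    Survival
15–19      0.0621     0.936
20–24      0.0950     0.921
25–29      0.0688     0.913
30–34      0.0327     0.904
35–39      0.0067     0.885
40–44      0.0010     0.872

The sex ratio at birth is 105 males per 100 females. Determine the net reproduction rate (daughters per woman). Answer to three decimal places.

0.597

Proportion female at birth = 100 / (100 + 105) = 0.48780.
Survival-weighted fertility by age (5·fₓ·Sₓ):
  15–19: 5 × 0.0621 × 0.936 = 0.29063
  20–24: 5 × 0.0950 × 0.921 = 0.43748
  25–29: 5 × 0.0688 × 0.913 = 0.31407
  30–34: 5 × 0.0327 × 0.904 = 0.14780
  35–39: 5 × 0.0067 × 0.885 = 0.02965
  40–44: 5 × 0.0010 × 0.872 = 0.00436
Sum = 1.22399
NRR = 0.48780 × 1.22399 = 0.59706
NRR < 1, so the cohort does not fully replace itself.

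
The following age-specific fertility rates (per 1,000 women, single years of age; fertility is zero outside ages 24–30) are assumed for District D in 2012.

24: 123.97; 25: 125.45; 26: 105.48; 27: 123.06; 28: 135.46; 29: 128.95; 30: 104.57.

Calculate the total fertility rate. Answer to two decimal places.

0.85

Sum of ASFRs = 123.97 + 125.45 + 105.48 + 123.06 + 135.46 + 128.95 + 104.57 = 846.94
TFR = 846.94 / 1000 = 0.84694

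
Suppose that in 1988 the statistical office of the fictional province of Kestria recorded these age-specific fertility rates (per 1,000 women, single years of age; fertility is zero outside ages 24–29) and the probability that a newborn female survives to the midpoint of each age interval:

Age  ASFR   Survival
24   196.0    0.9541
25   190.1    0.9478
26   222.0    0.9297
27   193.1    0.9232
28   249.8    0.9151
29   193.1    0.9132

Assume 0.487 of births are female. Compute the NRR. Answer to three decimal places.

Proportion female at birth = 0.487.
Weighting each age-specific rate by interval width and survival:
  24: 1 × 196.0/1000 × 0.9541 = 0.18700
  25: 1 × 190.1/1000 × 0.9478 = 0.18018
  26: 1 × 222.0/1000 × 0.9297 = 0.20639
  27: 1 × 193.1/1000 × 0.9232 = 0.17827
  28: 1 × 249.8/1000 × 0.9151 = 0.22859
  29: 1 × 193.1/1000 × 0.9132 = 0.17634
Sum = 1.15677
NRR = 0.487 × 1.15677 = 0.56335

0.563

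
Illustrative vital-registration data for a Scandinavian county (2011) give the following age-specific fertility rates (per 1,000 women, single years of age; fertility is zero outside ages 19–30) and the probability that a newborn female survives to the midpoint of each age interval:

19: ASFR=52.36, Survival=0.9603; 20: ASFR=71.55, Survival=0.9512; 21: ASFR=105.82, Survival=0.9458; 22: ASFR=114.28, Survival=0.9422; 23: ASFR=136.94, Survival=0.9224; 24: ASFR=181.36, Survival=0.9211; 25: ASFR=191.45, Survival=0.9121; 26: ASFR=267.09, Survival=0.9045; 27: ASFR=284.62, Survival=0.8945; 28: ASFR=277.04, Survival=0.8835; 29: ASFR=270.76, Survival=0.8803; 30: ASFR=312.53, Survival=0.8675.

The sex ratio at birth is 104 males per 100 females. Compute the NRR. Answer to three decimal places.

1.002

Proportion female at birth = 100 / (100 + 104) = 0.49020.
Weighting each age-specific rate by interval width and survival:
  19: 1 × 52.36/1000 × 0.9603 = 0.05028
  20: 1 × 71.55/1000 × 0.9512 = 0.06806
  21: 1 × 105.82/1000 × 0.9458 = 0.10008
  22: 1 × 114.28/1000 × 0.9422 = 0.10767
  23: 1 × 136.94/1000 × 0.9224 = 0.12631
  24: 1 × 181.36/1000 × 0.9211 = 0.16705
  25: 1 × 191.45/1000 × 0.9121 = 0.17462
  26: 1 × 267.09/1000 × 0.9045 = 0.24158
  27: 1 × 284.62/1000 × 0.8945 = 0.25459
  28: 1 × 277.04/1000 × 0.8835 = 0.24476
  29: 1 × 270.76/1000 × 0.8803 = 0.23835
  30: 1 × 312.53/1000 × 0.8675 = 0.27112
Sum = 2.04447
NRR = 0.49020 × 2.04447 = 1.00220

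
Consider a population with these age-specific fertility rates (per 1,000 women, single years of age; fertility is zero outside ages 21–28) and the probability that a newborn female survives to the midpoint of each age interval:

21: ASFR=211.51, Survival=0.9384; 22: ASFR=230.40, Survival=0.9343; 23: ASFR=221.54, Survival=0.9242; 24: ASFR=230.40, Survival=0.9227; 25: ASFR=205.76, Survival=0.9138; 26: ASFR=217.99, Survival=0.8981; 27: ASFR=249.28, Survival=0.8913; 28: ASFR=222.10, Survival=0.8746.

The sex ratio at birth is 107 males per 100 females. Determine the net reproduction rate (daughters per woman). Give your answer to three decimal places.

Proportion female at birth = 100 / (100 + 107) = 0.48309.
Weighting each age-specific rate by interval width and survival:
  21: 1 × 211.51/1000 × 0.9384 = 0.19848
  22: 1 × 230.40/1000 × 0.9343 = 0.21526
  23: 1 × 221.54/1000 × 0.9242 = 0.20475
  24: 1 × 230.40/1000 × 0.9227 = 0.21259
  25: 1 × 205.76/1000 × 0.9138 = 0.18802
  26: 1 × 217.99/1000 × 0.8981 = 0.19578
  27: 1 × 249.28/1000 × 0.8913 = 0.22218
  28: 1 × 222.10/1000 × 0.8746 = 0.19425
Sum = 1.63131
NRR = 0.48309 × 1.63131 = 0.78807

0.788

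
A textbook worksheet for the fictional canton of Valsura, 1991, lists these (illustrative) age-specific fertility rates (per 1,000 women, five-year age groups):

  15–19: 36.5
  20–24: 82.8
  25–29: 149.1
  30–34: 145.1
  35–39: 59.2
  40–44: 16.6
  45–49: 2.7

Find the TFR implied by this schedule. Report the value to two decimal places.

2.46

Sum of ASFRs = 36.5 + 82.8 + 149.1 + 145.1 + 59.2 + 16.6 + 2.7 = 492.0
TFR = 5 × 492.0 / 1000 = 2.46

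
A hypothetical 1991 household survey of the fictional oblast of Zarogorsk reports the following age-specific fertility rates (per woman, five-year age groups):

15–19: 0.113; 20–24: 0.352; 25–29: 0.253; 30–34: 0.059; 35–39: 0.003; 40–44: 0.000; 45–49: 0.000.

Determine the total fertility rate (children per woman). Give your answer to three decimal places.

Sum of ASFRs = 0.113 + 0.352 + 0.253 + 0.059 + 0.003 + 0.000 + 0.000 = 0.780
TFR = 5 × 0.780 = 3.9

3.900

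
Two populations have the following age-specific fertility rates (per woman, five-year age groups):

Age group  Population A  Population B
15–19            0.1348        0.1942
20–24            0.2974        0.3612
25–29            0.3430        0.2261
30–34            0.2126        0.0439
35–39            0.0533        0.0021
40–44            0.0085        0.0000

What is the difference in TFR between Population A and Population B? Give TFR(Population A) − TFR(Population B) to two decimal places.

1.11

Population A:
  Sum of ASFRs = 0.1348 + 0.2974 + 0.3430 + 0.2126 + 0.0533 + 0.0085 = 1.0496
  TFR = 5 × 1.0496 = 5.248
Population B:
  Sum of ASFRs = 0.1942 + 0.3612 + 0.2261 + 0.0439 + 0.0021 + 0.0000 = 0.8275
  TFR = 5 × 0.8275 = 4.1375
Difference = 5.248 − 4.1375 = 1.1105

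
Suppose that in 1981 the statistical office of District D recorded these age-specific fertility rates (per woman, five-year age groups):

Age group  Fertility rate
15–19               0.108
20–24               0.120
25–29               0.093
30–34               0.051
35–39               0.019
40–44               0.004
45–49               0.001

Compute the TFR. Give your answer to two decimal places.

Sum of ASFRs = 0.108 + 0.120 + 0.093 + 0.051 + 0.019 + 0.004 + 0.001 = 0.396
TFR = 5 × 0.396 = 1.98

1.98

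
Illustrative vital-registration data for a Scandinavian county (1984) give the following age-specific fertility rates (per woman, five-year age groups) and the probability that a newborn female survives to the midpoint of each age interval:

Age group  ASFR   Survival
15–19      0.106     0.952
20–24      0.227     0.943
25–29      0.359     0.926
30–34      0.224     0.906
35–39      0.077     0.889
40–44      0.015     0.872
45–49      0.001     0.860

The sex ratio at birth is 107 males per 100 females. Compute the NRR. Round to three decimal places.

Proportion female at birth = 100 / (100 + 107) = 0.48309.
Weighting each age-specific rate by interval width and survival:
  15–19: 5 × 0.106 × 0.952 = 0.50456
  20–24: 5 × 0.227 × 0.943 = 1.07031
  25–29: 5 × 0.359 × 0.926 = 1.66217
  30–34: 5 × 0.224 × 0.906 = 1.01472
  35–39: 5 × 0.077 × 0.889 = 0.34227
  40–44: 5 × 0.015 × 0.872 = 0.06540
  45–49: 5 × 0.001 × 0.860 = 0.00430
Sum = 4.66373
NRR = 0.48309 × 4.66373 = 2.25300
With NRR above 1 the population is above replacement fertility.

2.253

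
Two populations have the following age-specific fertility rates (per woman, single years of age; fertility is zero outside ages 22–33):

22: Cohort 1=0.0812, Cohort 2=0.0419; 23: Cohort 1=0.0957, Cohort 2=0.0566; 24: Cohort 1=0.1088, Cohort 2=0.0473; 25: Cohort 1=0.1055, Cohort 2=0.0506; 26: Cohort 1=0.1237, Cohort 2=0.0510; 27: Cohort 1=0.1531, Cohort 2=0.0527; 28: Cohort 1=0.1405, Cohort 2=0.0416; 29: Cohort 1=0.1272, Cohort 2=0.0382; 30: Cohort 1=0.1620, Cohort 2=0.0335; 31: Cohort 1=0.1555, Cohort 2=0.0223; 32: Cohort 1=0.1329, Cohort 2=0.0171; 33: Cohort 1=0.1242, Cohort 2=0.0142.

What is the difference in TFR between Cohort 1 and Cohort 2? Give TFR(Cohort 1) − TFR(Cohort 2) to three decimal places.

Cohort 1:
  Sum of ASFRs = 0.0812 + 0.0957 + 0.1088 + 0.1055 + 0.1237 + 0.1531 + 0.1405 + 0.1272 + 0.1620 + 0.1555 + 0.1329 + 0.1242 = 1.5103
  TFR = 1.5103
Cohort 2:
  Sum of ASFRs = 0.0419 + 0.0566 + 0.0473 + 0.0506 + 0.0510 + 0.0527 + 0.0416 + 0.0382 + 0.0335 + 0.0223 + 0.0171 + 0.0142 = 0.4670
  TFR = 0.467
Difference = 1.5103 − 0.467 = 1.0433

1.043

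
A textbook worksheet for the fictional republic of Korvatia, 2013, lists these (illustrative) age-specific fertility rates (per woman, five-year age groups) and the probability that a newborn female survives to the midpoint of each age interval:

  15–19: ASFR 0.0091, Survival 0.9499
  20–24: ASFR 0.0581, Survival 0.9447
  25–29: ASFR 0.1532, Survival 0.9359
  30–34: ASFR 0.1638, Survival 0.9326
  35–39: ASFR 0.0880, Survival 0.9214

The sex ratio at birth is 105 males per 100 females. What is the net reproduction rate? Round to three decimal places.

Proportion female at birth = 100 / (100 + 105) = 0.48780.
Weighting each age-specific rate by interval width and survival:
  15–19: 5 × 0.0091 × 0.9499 = 0.04322
  20–24: 5 × 0.0581 × 0.9447 = 0.27444
  25–29: 5 × 0.1532 × 0.9359 = 0.71690
  30–34: 5 × 0.1638 × 0.9326 = 0.76380
  35–39: 5 × 0.0880 × 0.9214 = 0.40542
Sum = 2.20378
NRR = 0.48780 × 2.20378 = 1.07500

1.075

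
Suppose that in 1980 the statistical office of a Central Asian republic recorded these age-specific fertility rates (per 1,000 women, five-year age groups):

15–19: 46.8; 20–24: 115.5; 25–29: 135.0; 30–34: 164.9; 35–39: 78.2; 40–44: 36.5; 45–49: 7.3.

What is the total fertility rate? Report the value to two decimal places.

2.92

Sum of ASFRs = 46.8 + 115.5 + 135.0 + 164.9 + 78.2 + 36.5 + 7.3 = 584.2
TFR = 5 × 584.2 / 1000 = 2.921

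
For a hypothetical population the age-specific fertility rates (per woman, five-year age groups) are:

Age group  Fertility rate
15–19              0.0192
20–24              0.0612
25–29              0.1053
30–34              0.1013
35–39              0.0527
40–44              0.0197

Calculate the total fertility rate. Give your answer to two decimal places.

1.80

Sum of ASFRs = 0.0192 + 0.0612 + 0.1053 + 0.1013 + 0.0527 + 0.0197 = 0.3594
TFR = 5 × 0.3594 = 1.797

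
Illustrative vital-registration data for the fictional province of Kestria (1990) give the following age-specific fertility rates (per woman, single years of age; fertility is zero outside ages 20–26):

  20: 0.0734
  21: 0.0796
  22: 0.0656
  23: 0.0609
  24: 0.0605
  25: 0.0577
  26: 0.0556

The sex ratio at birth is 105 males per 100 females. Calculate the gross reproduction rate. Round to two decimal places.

Proportion female at birth = 100 / (100 + 105) = 0.48780.
Sum of ASFRs = 0.0734 + 0.0796 + 0.0656 + 0.0609 + 0.0605 + 0.0577 + 0.0556 = 0.4533
TFR = 0.4533
GRR = 0.48780 × 0.4533 = 0.22112

0.22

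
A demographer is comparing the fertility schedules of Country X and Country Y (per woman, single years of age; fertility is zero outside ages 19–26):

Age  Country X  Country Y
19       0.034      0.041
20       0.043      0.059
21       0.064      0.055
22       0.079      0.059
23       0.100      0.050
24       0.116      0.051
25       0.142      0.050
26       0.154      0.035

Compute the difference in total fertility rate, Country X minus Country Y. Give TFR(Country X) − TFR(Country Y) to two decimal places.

Country X:
  Sum of ASFRs = 0.034 + 0.043 + 0.064 + 0.079 + 0.100 + 0.116 + 0.142 + 0.154 = 0.732
  TFR = 0.732
Country Y:
  Sum of ASFRs = 0.041 + 0.059 + 0.055 + 0.059 + 0.050 + 0.051 + 0.050 + 0.035 = 0.400
  TFR = 0.4
Difference = 0.732 − 0.4 = 0.332

0.33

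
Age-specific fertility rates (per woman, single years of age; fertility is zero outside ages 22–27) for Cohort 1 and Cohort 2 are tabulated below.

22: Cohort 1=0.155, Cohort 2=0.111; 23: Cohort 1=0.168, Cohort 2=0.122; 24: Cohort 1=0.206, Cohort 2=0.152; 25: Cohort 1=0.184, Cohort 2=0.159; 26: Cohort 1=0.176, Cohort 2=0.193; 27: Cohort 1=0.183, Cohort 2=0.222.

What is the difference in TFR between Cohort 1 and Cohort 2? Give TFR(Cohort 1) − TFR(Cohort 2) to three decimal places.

0.113

Cohort 1:
  Sum of ASFRs = 0.155 + 0.168 + 0.206 + 0.184 + 0.176 + 0.183 = 1.072
  TFR = 1.072
Cohort 2:
  Sum of ASFRs = 0.111 + 0.122 + 0.152 + 0.159 + 0.193 + 0.222 = 0.959
  TFR = 0.959
Difference = 1.072 − 0.959 = 0.113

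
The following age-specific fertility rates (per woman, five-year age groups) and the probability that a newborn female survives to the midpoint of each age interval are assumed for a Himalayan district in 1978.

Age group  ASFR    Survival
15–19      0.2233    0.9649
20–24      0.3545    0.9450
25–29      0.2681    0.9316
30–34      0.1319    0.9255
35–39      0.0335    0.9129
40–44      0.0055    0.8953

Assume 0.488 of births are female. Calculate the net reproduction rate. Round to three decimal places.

Proportion female at birth = 0.488.
Survival-weighted fertility by age (5·fₓ·Sₓ):
  15–19: 5 × 0.2233 × 0.9649 = 1.07731
  20–24: 5 × 0.3545 × 0.9450 = 1.67501
  25–29: 5 × 0.2681 × 0.9316 = 1.24881
  30–34: 5 × 0.1319 × 0.9255 = 0.61037
  35–39: 5 × 0.0335 × 0.9129 = 0.15291
  40–44: 5 × 0.0055 × 0.8953 = 0.02462
Sum = 4.78903
NRR = 0.488 × 4.78903 = 2.33705
An NRR exceeding 1 indicates intrinsic growth under these rates.

2.337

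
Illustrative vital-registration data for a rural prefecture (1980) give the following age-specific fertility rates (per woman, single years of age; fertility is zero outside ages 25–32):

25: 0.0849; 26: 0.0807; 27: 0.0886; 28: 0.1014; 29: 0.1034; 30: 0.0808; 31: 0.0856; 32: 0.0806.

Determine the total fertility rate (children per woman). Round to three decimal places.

0.706

Sum of ASFRs = 0.0849 + 0.0807 + 0.0886 + 0.1014 + 0.1034 + 0.0808 + 0.0856 + 0.0806 = 0.7060
TFR = 0.706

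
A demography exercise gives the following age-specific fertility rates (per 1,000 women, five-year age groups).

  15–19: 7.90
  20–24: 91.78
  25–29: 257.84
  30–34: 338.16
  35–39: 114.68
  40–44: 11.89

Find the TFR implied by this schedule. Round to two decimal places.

Sum of ASFRs = 7.90 + 91.78 + 257.84 + 338.16 + 114.68 + 11.89 = 822.25
TFR = 5 × 822.25 / 1000 = 4.11125

4.11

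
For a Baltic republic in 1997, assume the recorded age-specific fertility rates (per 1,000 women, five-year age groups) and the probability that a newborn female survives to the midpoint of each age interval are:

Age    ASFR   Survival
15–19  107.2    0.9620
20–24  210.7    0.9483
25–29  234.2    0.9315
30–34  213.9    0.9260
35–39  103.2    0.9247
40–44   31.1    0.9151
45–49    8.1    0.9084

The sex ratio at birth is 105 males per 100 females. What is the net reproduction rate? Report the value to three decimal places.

2.074

Proportion female at birth = 100 / (100 + 105) = 0.48780.
Each age group contributes 5 × ASFR × survival:
  15–19: 5 × 107.2/1000 × 0.9620 = 0.51563
  20–24: 5 × 210.7/1000 × 0.9483 = 0.99903
  25–29: 5 × 234.2/1000 × 0.9315 = 1.09079
  30–34: 5 × 213.9/1000 × 0.9260 = 0.99036
  35–39: 5 × 103.2/1000 × 0.9247 = 0.47715
  40–44: 5 × 31.1/1000 × 0.9151 = 0.14230
  45–49: 5 × 8.1/1000 × 0.9084 = 0.03679
Sum = 4.25205
NRR = 0.48780 × 4.25205 = 2.07415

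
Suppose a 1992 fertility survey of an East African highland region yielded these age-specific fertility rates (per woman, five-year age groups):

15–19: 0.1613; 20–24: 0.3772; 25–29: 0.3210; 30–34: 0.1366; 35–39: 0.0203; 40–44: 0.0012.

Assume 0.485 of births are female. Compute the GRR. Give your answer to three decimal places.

Proportion female at birth = 0.485.
Sum of ASFRs = 0.1613 + 0.3772 + 0.3210 + 0.1366 + 0.0203 + 0.0012 = 1.0176
TFR = 5 × 1.0176 = 5.088
GRR = 0.485 × 5.088 = 2.46768

2.468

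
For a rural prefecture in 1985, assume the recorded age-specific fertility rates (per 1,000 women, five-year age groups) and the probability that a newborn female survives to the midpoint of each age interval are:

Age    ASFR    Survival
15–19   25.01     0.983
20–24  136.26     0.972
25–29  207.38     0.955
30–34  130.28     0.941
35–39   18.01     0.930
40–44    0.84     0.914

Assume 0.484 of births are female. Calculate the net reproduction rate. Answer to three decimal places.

Proportion female at birth = 0.484.
Weighting each age-specific rate by interval width and survival:
  15–19: 5 × 25.01/1000 × 0.983 = 0.12292
  20–24: 5 × 136.26/1000 × 0.972 = 0.66222
  25–29: 5 × 207.38/1000 × 0.955 = 0.99024
  30–34: 5 × 130.28/1000 × 0.941 = 0.61297
  35–39: 5 × 18.01/1000 × 0.930 = 0.08375
  40–44: 5 × 0.84/1000 × 0.914 = 0.00384
Sum = 2.47594
NRR = 0.484 × 2.47594 = 1.19835

1.198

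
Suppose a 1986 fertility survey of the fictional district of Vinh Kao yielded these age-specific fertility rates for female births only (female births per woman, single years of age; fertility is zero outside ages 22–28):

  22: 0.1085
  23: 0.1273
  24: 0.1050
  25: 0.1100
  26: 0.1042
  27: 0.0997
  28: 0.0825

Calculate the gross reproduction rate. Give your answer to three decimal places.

0.737

Sum of female ASFRs = 0.1085 + 0.1273 + 0.1050 + 0.1100 + 0.1042 + 0.0997 + 0.0825 = 0.7372
GRR = 0.7372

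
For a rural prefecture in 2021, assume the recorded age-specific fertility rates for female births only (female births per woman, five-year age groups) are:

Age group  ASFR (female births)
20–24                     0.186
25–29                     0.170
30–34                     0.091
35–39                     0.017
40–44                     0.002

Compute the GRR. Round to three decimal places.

2.330

Sum of female ASFRs = 0.186 + 0.170 + 0.091 + 0.017 + 0.002 = 0.466
GRR = 5 × 0.466 = 2.33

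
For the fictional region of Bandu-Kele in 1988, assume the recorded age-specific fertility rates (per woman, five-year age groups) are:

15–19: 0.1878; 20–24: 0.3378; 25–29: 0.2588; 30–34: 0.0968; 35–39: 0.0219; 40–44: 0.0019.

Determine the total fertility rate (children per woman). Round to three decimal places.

Sum of ASFRs = 0.1878 + 0.3378 + 0.2588 + 0.0968 + 0.0219 + 0.0019 = 0.9050
TFR = 5 × 0.9050 = 4.525

4.525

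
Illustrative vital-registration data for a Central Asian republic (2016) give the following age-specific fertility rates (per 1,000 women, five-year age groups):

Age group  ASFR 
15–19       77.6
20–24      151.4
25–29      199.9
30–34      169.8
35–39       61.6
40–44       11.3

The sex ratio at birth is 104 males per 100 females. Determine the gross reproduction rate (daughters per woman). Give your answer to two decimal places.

Proportion female at birth = 100 / (100 + 104) = 0.49020.
Sum of ASFRs = 77.6 + 151.4 + 199.9 + 169.8 + 61.6 + 11.3 = 671.6
TFR = 5 × 671.6 / 1000 = 3.358
GRR = 0.49020 × 3.358 = 1.64609

1.65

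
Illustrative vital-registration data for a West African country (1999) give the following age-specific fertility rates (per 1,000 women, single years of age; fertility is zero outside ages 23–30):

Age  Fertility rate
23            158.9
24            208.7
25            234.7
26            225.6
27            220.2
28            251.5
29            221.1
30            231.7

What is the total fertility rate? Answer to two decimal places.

Sum of ASFRs = 158.9 + 208.7 + 234.7 + 225.6 + 220.2 + 251.5 + 221.1 + 231.7 = 1752.4
TFR = 1752.4 / 1000 = 1.7524

1.75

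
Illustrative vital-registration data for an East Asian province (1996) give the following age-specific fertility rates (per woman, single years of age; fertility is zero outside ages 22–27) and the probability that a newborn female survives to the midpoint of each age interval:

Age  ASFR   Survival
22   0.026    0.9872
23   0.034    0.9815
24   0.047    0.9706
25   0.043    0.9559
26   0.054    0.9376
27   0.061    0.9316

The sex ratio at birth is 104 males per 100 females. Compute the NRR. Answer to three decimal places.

Proportion female at birth = 100 / (100 + 104) = 0.49020.
Survival-weighted fertility by age (1·fₓ·Sₓ):
  22: 1 × 0.026 × 0.9872 = 0.02567
  23: 1 × 0.034 × 0.9815 = 0.03337
  24: 1 × 0.047 × 0.9706 = 0.04562
  25: 1 × 0.043 × 0.9559 = 0.04110
  26: 1 × 0.054 × 0.9376 = 0.05063
  27: 1 × 0.061 × 0.9316 = 0.05683
Sum = 0.25322
NRR = 0.49020 × 0.25322 = 0.12413

0.124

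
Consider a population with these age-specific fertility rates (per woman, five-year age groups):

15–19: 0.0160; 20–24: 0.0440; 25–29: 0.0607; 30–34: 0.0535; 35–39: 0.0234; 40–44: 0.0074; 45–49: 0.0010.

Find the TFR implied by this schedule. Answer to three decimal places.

1.030

Sum of ASFRs = 0.0160 + 0.0440 + 0.0607 + 0.0535 + 0.0234 + 0.0074 + 0.0010 = 0.2060
TFR = 5 × 0.2060 = 1.03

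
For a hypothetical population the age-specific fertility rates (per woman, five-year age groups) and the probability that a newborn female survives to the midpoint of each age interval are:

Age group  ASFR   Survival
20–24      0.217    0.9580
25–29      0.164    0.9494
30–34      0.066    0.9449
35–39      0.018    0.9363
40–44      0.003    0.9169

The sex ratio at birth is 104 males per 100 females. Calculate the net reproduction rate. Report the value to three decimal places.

Proportion female at birth = 100 / (100 + 104) = 0.49020.
Survival-weighted fertility by age (5·fₓ·Sₓ):
  20–24: 5 × 0.217 × 0.9580 = 1.03943
  25–29: 5 × 0.164 × 0.9494 = 0.77851
  30–34: 5 × 0.066 × 0.9449 = 0.31182
  35–39: 5 × 0.018 × 0.9363 = 0.08427
  40–44: 5 × 0.003 × 0.9169 = 0.01375
Sum = 2.22778
NRR = 0.49020 × 2.22778 = 1.09206

1.092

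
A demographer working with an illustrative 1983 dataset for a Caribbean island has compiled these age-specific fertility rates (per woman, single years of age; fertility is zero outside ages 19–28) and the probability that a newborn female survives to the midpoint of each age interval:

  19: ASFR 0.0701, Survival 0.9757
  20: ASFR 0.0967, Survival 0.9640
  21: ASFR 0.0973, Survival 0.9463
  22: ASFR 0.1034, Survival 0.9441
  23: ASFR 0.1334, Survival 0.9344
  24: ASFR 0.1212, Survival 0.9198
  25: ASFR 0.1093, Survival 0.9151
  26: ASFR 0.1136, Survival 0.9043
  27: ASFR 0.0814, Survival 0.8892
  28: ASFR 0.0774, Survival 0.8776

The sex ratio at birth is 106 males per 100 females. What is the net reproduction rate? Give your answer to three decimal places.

Proportion female at birth = 100 / (100 + 106) = 0.48544.
Each age group contributes 1 × ASFR × survival:
  19: 1 × 0.0701 × 0.9757 = 0.06840
  20: 1 × 0.0967 × 0.9640 = 0.09322
  21: 1 × 0.0973 × 0.9463 = 0.09207
  22: 1 × 0.1034 × 0.9441 = 0.09762
  23: 1 × 0.1334 × 0.9344 = 0.12465
  24: 1 × 0.1212 × 0.9198 = 0.11148
  25: 1 × 0.1093 × 0.9151 = 0.10002
  26: 1 × 0.1136 × 0.9043 = 0.10273
  27: 1 × 0.0814 × 0.8892 = 0.07238
  28: 1 × 0.0774 × 0.8776 = 0.06793
Sum = 0.93050
NRR = 0.48544 × 0.93050 = 0.45170
With NRR below 1 the population is below replacement fertility.

0.452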